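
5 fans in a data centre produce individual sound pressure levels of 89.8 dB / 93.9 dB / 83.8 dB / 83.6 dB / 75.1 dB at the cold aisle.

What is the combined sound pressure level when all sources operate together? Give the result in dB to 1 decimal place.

95.9 dB

Σ 10^(Lᵢ/10) = 3.911e+09.
Back to dB: 10·log₁₀ Σ = 95.9 dB.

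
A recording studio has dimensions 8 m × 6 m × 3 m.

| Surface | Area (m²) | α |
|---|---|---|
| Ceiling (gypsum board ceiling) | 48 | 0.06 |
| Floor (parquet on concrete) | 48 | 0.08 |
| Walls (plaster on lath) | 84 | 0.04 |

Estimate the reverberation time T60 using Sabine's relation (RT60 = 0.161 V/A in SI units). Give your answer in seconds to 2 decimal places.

A = Σ Sᵢαᵢ = 48·0.06 + 48·0.08 + 84·0.04 = 10.080 sabins.
Room volume: 144 m³.
T = 0.161 V/A = 0.161·144/10.080 = 2.30 s.

2.30 seconds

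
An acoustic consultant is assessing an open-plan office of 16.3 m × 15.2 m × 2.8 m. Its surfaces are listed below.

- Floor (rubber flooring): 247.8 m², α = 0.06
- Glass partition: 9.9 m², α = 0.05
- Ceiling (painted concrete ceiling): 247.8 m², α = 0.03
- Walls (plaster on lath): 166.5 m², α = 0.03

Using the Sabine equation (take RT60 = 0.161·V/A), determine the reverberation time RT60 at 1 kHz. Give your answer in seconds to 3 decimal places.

4.019 seconds

Summing Sᵢαᵢ: 14.868 + 0.495 + 7.434 + 4.995 → A = 27.792 sabins.
V = 16.3·15.2·2.8 = 693.728 m³.
Sabine: RT60 = 0.161 × 693.728 / 27.792 = 4.019 s.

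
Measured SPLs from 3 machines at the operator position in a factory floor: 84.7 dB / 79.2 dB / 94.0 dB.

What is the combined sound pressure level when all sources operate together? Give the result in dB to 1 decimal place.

94.6 dB

Sum in the linear (power) domain: Σ 10^(Lᵢ/10) = 10^(84.7/10) + 10^(79.2/10) + 10^(94.0/10) = 2.89e+09.
Combined level = 10 log₁₀(2.89e+09) = 94.6 dB.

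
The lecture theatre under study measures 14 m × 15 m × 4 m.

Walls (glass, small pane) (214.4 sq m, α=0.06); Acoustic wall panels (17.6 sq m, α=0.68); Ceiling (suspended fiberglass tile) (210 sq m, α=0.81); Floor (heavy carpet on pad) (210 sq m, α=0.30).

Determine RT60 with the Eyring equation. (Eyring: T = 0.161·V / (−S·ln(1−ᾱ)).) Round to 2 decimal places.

0.41 sec

S = Σ Sᵢ = 652.0 sq m.
Σ(Sᵢαᵢ) = 214.4·0.06 + 17.6·0.68 + 210·0.81 + 210·0.30 = 257.932.
ᾱ = 257.932 / 652.0 = 0.3956.
−S·ln(1−ᾱ) = −652.0 × ln(1 − 0.3956) = 328.294.
V = 14 × 15 × 4 = 840 m³.
T = 0.161·V/[−S·ln(1−ᾱ)] = 0.161·840/328.294 = 0.41 s.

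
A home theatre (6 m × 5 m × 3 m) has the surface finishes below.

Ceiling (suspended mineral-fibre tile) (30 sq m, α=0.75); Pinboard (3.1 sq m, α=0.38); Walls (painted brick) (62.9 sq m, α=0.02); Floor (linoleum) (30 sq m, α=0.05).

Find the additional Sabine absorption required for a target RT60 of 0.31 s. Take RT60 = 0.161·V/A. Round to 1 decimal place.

20.3 sabins

Equivalent absorption area: A₁ = 30·0.75 + 3.1·0.38 + 62.9·0.02 + 30·0.05 = 26.436 sq m.
V = 90 m³. Required absorption A₂ = 0.161 × 90 / 0.31 = 46.742 sabins.
Additional absorption ΔA = 46.742 − 26.436 = 20.3 sabins.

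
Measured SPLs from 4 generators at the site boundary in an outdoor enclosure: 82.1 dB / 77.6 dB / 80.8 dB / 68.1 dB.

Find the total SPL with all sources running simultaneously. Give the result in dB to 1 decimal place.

85.4 dB

Sum in the linear (power) domain: Σ 10^(Lᵢ/10) = 10^(82.1/10) + 10^(77.6/10) + 10^(80.8/10) + 10^(68.1/10) = 3.464e+08.
Back to dB: 10·log₁₀ Σ = 85.4 dB.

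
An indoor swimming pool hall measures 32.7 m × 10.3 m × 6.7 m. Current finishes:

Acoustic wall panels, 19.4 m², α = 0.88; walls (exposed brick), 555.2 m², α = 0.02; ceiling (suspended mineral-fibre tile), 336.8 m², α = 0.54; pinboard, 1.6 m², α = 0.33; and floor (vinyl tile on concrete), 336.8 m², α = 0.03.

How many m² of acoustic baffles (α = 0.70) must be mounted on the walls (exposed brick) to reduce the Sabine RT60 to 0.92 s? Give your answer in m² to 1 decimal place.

256.2

A₁ = Σ Sᵢαᵢ = 19.4×0.88 + 555.2×0.02 + 336.8×0.54 + 1.6×0.33 + 336.8×0.03 = 220.680 sabins.
Required A₂ = 0.161·2256.627/0.92 = 394.910 sabins.
ΔA needed = 394.910 − 220.680 = 174.230 sabins.
Each m² of panel replacing the walls (exposed brick) adds (0.70 − 0.02) = 0.68 sabins.
Panel area = 174.230 / 0.68 = 256.2 m².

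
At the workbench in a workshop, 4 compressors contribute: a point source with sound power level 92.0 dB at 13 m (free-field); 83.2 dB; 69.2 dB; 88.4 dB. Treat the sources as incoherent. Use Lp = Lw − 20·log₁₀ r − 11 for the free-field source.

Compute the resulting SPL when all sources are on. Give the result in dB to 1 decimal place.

89.6 dB

Source at 13 m: Lp = 92.0 − 20·log₁₀(13) − 11 = 58.7 dB.
Σ 10^(Lᵢ/10) = 9.098e+08.
Back to dB: 10·log₁₀ Σ = 89.6 dB.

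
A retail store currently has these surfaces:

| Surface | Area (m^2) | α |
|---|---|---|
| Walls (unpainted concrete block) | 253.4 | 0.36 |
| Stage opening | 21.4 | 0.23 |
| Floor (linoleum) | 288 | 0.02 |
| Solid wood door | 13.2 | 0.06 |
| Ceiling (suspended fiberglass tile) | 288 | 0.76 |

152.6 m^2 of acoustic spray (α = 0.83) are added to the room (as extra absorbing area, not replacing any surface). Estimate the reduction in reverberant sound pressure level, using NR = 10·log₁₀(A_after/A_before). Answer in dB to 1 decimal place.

1.4 dB

Summing Sᵢαᵢ: 91.224 + 4.922 + 5.760 + 0.792 + 218.880 → A_before = 321.578 sabins.
Treatment contributes 152.6·0.83 = 126.658 sabins.
A_after = 321.578 + 126.658 = 448.236 sabins.
NR = 10·log₁₀(448.236/321.578) = 1.4 dB.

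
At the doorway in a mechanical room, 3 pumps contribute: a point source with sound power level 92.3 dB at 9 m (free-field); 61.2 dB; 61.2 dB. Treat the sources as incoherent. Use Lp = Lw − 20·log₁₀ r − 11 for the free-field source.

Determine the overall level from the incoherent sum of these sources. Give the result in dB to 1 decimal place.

66.3 dB

Source at 9 m: Lp = 92.3 − 20·log₁₀(9) − 11 = 62.2 dB.
Σ 10^(Lᵢ/10) = 4.296e+06.
L_total = 10·log₁₀(4.296e+06) = 66.3 dB.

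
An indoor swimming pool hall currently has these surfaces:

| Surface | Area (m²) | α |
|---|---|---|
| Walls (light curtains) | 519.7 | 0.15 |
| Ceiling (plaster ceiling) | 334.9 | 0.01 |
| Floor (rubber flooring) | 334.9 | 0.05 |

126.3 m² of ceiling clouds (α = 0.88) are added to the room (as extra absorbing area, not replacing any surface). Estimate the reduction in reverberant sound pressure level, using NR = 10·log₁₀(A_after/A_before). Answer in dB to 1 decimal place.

3.3 dB

Summing Sᵢαᵢ: 77.955 + 3.349 + 16.745 → A_before = 98.049 sabins.
Treatment contributes 126.3·0.88 = 111.144 sabins.
New total A_after = 209.193 sabins.
NR = 10·log₁₀(209.193/98.049) = 3.3 dB.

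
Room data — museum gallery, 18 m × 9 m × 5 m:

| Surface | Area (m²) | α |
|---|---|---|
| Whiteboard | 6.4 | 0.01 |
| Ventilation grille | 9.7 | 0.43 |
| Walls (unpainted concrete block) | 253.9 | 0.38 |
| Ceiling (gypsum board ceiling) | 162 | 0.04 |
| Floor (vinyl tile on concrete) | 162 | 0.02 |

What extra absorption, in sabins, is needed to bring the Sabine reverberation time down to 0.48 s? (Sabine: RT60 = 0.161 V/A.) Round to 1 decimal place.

161.3 sabins

Summing Sᵢαᵢ: 0.064 + 4.171 + 96.482 + 6.480 + 3.240 → A₁ = 110.437 sabins.
Target A₂ = 0.161·810/0.48 = 271.688 sabins (V = 810 m³).
Additional absorption ΔA = 271.688 − 110.437 = 161.3 sabins.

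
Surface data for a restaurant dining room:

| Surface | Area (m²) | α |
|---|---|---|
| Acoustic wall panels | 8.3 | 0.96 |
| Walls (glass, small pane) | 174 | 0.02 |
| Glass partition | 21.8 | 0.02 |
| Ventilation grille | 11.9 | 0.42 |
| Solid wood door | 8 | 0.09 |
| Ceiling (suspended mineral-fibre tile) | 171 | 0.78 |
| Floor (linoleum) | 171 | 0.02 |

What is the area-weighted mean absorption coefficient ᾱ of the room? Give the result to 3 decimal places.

Total surface area S = 566.0 m².
A = 8.3·0.96 + 174·0.02 + 21.8·0.02 + 11.9·0.42 + 8·0.09 + 171·0.78 + 171·0.02 = 154.402 sabins.
ᾱ = A/S = 0.273.

0.273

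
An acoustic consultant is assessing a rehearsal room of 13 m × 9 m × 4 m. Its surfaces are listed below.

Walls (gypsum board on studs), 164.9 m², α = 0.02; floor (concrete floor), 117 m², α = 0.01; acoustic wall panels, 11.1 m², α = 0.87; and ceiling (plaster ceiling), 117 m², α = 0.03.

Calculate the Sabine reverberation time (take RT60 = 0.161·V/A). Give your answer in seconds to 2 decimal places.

4.27 s

Total absorption A = 164.9·0.02 + 117·0.01 + 11.1·0.87 + 117·0.03
  = 3.298 + 1.170 + 9.657 + 3.510 = 17.635 m² sabins.
V = 13·9·4 = 468 m³.
Sabine: RT60 = 0.161 × 468 / 17.635 = 4.27 s.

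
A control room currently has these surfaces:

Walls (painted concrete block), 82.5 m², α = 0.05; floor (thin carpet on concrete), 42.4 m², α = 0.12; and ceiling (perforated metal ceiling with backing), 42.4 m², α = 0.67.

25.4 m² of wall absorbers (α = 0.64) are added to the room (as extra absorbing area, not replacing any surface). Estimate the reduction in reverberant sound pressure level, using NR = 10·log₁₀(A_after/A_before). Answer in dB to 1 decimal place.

1.6 dB

Equivalent absorption area: A_before = 82.5×0.05 + 42.4×0.12 + 42.4×0.67 = 37.621 m².
Added absorption = 25.4 × 0.64 = 16.256 sabins.
A_after = 37.621 + 16.256 = 53.877 sabins.
Reduction = 10 log₁₀(A_after/A_before) = 10 log₁₀(1.4321) = 1.6 dB.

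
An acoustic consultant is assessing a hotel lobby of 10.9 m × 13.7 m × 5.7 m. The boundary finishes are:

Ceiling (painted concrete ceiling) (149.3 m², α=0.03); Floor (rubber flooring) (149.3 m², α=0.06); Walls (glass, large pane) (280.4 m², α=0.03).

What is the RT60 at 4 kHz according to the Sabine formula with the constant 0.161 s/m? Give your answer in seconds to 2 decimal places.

A = Σ Sᵢαᵢ = 149.3×0.03 + 149.3×0.06 + 280.4×0.03 = 21.849 sabins.
Room volume: 851.181 m³.
T = 0.161 V/A = 0.161·851.181/21.849 = 6.27 s.

6.27 s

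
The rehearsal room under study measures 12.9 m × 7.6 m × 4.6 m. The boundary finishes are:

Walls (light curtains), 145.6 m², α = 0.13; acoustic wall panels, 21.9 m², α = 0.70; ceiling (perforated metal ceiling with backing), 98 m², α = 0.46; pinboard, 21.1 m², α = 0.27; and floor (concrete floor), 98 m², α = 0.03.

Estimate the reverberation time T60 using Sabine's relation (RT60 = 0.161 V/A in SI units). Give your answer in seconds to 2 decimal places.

0.83 sec

Equivalent absorption area: A = 145.6×0.13 + 21.9×0.70 + 98×0.46 + 21.1×0.27 + 98×0.03 = 87.975 m².
V = 12.9·7.6·4.6 = 450.984 m³.
Sabine: RT60 = 0.161 × 450.984 / 87.975 = 0.83 s.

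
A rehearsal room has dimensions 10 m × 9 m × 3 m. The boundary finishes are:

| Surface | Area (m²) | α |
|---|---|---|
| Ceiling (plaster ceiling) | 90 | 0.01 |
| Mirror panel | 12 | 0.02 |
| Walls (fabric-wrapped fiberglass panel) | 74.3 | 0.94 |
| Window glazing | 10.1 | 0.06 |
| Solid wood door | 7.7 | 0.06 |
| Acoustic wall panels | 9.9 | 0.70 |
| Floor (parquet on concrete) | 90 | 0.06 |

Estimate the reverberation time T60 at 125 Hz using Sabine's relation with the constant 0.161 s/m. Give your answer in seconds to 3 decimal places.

0.515 s

A = Σ Sᵢαᵢ = 90·0.01 + 12·0.02 + 74.3·0.94 + 10.1·0.06 + 7.7·0.06 + 9.9·0.70 + 90·0.06 = 84.380 sabins.
Volume V = 10 × 9 × 3 = 270 m³.
RT60 = 0.161 · V / A = 0.161 × 270 / 84.380 = 0.515 s.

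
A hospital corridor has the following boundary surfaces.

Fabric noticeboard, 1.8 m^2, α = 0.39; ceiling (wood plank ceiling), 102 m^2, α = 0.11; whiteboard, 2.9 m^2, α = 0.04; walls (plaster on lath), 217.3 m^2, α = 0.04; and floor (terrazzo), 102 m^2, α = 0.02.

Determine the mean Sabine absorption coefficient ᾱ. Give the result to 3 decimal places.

S = Σ Sᵢ = 1.8 + 102 + 2.9 + 217.3 + 102 = 426.0 m^2.
Weighted sum Σ Sα = 22.770.
ᾱ = 22.770 / 426.0 = 0.053.

0.053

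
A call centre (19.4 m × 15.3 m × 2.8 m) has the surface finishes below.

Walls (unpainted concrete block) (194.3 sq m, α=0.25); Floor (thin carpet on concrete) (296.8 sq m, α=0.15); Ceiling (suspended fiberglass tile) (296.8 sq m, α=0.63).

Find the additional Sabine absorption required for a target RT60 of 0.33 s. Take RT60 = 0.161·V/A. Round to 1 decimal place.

125.4 sabins

Total absorption A₁ = 194.3×0.25 + 296.8×0.15 + 296.8×0.63
  = 48.575 + 44.520 + 186.984 = 280.079 sq m sabins.
For T = 0.33 s, need A₂ = 0.161·V/T = 0.161·831.096/0.33 = 405.474 sabins.
Shortfall: 405.474 − 280.079 = 125.4 sabins.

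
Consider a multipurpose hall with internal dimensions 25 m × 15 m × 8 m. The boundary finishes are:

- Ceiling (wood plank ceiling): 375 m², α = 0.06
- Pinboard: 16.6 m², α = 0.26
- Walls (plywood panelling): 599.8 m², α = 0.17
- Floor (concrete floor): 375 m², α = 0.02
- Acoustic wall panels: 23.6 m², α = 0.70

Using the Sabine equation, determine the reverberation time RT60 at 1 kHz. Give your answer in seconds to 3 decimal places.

Summing Sᵢαᵢ: 22.500 + 4.316 + 101.966 + 7.500 + 16.520 → A = 152.802 sabins.
Room volume: 3000 m³.
T = 0.161 V/A = 0.161·3000/152.802 = 3.161 s.

3.161 seconds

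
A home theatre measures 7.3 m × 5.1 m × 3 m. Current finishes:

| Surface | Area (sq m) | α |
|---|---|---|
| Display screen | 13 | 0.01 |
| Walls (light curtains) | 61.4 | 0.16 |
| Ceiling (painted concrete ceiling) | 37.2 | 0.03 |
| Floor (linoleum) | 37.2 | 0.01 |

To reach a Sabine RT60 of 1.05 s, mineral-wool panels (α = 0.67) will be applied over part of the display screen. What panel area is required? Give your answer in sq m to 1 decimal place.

Summing Sᵢαᵢ: 0.130 + 9.824 + 1.116 + 0.372 → A₁ = 11.442 sabins.
Required A₂ = 0.161·111.69/1.05 = 17.126 sabins.
ΔA needed = 17.126 − 11.442 = 5.684 sabins.
Net gain per sq m: Δα = 0.67 − 0.01 = 0.66.
Area = ΔA/Δα = 5.684/0.66 = 8.6 sq m.

8.6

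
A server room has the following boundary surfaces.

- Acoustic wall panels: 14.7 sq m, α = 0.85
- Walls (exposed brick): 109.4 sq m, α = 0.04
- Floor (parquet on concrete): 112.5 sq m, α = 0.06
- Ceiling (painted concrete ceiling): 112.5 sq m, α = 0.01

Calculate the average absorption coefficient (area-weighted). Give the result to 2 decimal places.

0.07

S = Σ Sᵢ = 14.7 + 109.4 + 112.5 + 112.5 = 349.1 sq m.
Weighted sum Σ Sα = 24.746.
ᾱ = 24.746 / 349.1 = 0.07.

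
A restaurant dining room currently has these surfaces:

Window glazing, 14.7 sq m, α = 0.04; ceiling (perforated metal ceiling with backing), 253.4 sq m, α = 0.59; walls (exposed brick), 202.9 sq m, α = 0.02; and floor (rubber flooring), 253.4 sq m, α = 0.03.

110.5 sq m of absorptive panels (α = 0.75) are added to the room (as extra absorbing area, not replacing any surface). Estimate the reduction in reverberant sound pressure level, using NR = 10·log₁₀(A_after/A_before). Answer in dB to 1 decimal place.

1.8 dB

Equivalent absorption area: A_before = 14.7*0.04 + 253.4*0.59 + 202.9*0.02 + 253.4*0.03 = 161.754 sq m.
Treatment contributes 110.5·0.75 = 82.875 sabins.
New total A_after = 244.629 sabins.
NR = 10·log₁₀(244.629/161.754) = 1.8 dB.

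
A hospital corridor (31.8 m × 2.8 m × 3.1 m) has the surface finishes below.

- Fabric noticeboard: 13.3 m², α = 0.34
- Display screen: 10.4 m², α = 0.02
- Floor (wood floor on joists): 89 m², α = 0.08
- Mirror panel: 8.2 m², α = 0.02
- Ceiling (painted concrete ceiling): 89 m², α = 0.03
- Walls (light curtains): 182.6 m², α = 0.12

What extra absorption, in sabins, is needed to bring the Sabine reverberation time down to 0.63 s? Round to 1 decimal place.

33.9 sabins

Total absorption A₁ = 13.3×0.34 + 10.4×0.02 + 89×0.08 + 8.2×0.02 + 89×0.03 + 182.6×0.12
  = 4.522 + 0.208 + 7.120 + 0.164 + 2.670 + 21.912 = 36.596 m² sabins.
Target A₂ = 0.161·276.024/0.63 = 70.539 sabins (V = 276.024 m³).
Shortfall: 70.539 − 36.596 = 33.9 sabins.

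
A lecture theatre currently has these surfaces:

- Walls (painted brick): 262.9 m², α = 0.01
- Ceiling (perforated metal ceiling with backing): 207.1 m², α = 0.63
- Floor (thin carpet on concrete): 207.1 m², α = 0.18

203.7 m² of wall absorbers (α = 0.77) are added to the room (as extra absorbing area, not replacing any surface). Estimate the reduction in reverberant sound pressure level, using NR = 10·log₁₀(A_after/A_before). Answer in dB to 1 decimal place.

2.8 dB

Summing Sᵢαᵢ: 2.629 + 130.473 + 37.278 → A_before = 170.380 sabins.
Added absorption = 203.7 × 0.77 = 156.849 sabins.
New total A_after = 327.229 sabins.
NR = 10·log₁₀(327.229/170.380) = 2.8 dB.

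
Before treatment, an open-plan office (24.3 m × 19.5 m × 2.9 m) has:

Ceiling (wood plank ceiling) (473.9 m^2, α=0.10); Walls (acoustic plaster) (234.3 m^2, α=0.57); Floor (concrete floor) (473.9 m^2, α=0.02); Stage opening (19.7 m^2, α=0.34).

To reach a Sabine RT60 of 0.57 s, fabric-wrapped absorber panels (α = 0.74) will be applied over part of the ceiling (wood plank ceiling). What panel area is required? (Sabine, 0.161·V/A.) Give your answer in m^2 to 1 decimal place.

298.5

A₁ = Σ Sᵢαᵢ = 473.9×0.10 + 234.3×0.57 + 473.9×0.02 + 19.7×0.34 = 197.117 sabins.
V = 1374.165 m³. Target absorption A₂ = 0.161 × 1374.165 / 0.57 = 388.141 sabins.
Absorption to add: 388.141 − 197.117 = 191.024 sabins.
Each m^2 of panel replacing the ceiling (wood plank ceiling) adds (0.74 − 0.10) = 0.64 sabins.
Panel area = 191.024 / 0.64 = 298.5 m^2.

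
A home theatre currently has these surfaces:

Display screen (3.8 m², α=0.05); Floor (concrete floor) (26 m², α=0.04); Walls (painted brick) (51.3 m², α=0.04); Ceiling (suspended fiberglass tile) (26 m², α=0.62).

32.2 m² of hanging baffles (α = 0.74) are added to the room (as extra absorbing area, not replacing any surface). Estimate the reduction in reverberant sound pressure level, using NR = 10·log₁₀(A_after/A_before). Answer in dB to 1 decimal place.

Total absorption A_before = 3.8×0.05 + 26×0.04 + 51.3×0.04 + 26×0.62
  = 0.190 + 1.040 + 2.052 + 16.120 = 19.402 m² sabins.
Added absorption = 32.2 × 0.74 = 23.828 sabins.
A_after = 19.402 + 23.828 = 43.230 sabins.
Reduction = 10 log₁₀(A_after/A_before) = 10 log₁₀(2.2281) = 3.5 dB.

3.5 dB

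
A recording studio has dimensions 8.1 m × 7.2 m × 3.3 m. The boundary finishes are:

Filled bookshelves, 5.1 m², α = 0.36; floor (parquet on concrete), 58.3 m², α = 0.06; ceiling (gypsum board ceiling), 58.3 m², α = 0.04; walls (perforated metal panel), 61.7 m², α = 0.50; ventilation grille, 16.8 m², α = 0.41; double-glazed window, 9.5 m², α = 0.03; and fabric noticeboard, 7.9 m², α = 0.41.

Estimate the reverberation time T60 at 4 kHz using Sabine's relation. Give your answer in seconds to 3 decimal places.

0.633 s

Equivalent absorption area: A = 5.1·0.36 + 58.3·0.06 + 58.3·0.04 + 61.7·0.50 + 16.8·0.41 + 9.5·0.03 + 7.9·0.41 = 48.928 m².
Volume V = 8.1 × 7.2 × 3.3 = 192.456 m³.
Sabine: RT60 = 0.161 × 192.456 / 48.928 = 0.633 s.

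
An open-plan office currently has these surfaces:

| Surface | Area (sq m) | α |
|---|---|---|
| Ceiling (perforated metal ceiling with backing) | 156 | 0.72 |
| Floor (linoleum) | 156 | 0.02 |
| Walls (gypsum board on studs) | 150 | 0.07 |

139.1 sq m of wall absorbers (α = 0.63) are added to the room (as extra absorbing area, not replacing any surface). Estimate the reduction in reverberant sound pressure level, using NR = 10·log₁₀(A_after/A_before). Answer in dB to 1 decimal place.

2.3 dB

Summing Sᵢαᵢ: 112.320 + 3.120 + 10.500 → A_before = 125.940 sabins.
Added absorption = 139.1 × 0.63 = 87.633 sabins.
A_after = 125.940 + 87.633 = 213.573 sabins.
NR = 10·log₁₀(213.573/125.940) = 2.3 dB.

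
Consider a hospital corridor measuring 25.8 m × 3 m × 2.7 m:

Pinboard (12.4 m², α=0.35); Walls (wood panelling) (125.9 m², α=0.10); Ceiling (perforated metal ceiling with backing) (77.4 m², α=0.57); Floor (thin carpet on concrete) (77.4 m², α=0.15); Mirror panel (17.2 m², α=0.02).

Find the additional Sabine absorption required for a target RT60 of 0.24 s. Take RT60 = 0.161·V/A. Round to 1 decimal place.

Equivalent absorption area: A₁ = 12.4·0.35 + 125.9·0.10 + 77.4·0.57 + 77.4·0.15 + 17.2·0.02 = 73.002 m².
V = 208.98 m³. Required absorption A₂ = 0.161 × 208.98 / 0.24 = 140.191 sabins.
Additional absorption ΔA = 140.191 − 73.002 = 67.2 sabins.

67.2 sabins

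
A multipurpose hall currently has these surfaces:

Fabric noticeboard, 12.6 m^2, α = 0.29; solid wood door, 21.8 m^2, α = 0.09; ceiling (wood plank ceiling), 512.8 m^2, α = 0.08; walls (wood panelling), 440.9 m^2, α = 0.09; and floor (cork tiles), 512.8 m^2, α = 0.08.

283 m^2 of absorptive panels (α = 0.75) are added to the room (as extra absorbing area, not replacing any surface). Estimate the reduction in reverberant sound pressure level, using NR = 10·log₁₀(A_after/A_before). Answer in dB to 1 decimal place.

4.3 dB

A_before = Σ Sᵢαᵢ = 12.6×0.29 + 21.8×0.09 + 512.8×0.08 + 440.9×0.09 + 512.8×0.08 = 127.345 sabins.
Added absorption = 283 × 0.75 = 212.250 sabins.
New total A_after = 339.595 sabins.
NR = 10·log₁₀(339.595/127.345) = 4.3 dB.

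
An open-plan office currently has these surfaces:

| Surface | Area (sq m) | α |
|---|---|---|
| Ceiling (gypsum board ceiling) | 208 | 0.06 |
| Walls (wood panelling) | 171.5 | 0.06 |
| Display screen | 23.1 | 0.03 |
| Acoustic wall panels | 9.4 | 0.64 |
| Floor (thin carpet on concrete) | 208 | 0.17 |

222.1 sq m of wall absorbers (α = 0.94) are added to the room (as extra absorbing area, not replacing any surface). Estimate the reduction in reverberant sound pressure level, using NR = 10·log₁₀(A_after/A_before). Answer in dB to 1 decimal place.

6.3 dB

Total absorption A_before = 208×0.06 + 171.5×0.06 + 23.1×0.03 + 9.4×0.64 + 208×0.17
  = 12.480 + 10.290 + 0.693 + 6.016 + 35.360 = 64.839 sq m sabins.
Treatment contributes 222.1·0.94 = 208.774 sabins.
New total A_after = 273.613 sabins.
NR = 10·log₁₀(273.613/64.839) = 6.3 dB.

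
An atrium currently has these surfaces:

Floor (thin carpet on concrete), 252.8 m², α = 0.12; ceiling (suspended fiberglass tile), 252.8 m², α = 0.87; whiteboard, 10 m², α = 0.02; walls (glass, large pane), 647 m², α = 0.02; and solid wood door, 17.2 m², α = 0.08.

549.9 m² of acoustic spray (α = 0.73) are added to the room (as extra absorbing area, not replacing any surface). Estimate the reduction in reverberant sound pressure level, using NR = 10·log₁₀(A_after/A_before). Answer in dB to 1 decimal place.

4.0 dB

Equivalent absorption area: A_before = 252.8×0.12 + 252.8×0.87 + 10×0.02 + 647×0.02 + 17.2×0.08 = 264.788 m².
Treatment contributes 549.9·0.73 = 401.427 sabins.
New total A_after = 666.215 sabins.
Reduction = 10 log₁₀(A_after/A_before) = 10 log₁₀(2.5160) = 4.0 dB.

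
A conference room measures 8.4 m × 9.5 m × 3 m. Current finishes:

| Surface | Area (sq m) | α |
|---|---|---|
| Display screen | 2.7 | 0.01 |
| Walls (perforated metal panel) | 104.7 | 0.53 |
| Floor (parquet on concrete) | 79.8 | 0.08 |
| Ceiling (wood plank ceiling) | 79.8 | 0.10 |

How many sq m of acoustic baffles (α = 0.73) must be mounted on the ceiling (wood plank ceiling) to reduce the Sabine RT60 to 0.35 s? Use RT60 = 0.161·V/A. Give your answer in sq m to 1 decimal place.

63.9

Summing Sᵢαᵢ: 0.027 + 55.491 + 6.384 + 7.980 → A₁ = 69.882 sabins.
Required A₂ = 0.161·239.4/0.35 = 110.124 sabins.
Absorption to add: 110.124 − 69.882 = 40.242 sabins.
Each sq m of panel replacing the ceiling (wood plank ceiling) adds (0.73 − 0.10) = 0.63 sabins.
Area = ΔA/Δα = 40.242/0.63 = 63.9 sq m.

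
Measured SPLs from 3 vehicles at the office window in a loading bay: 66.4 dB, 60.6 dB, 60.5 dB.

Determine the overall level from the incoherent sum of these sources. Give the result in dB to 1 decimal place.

Converting to relative power and adding: 10^(66.4/10) + 10^(60.6/10) + 10^(60.5/10) = 6.635e+06.
Back to dB: 10·log₁₀ Σ = 68.2 dB.

68.2 dB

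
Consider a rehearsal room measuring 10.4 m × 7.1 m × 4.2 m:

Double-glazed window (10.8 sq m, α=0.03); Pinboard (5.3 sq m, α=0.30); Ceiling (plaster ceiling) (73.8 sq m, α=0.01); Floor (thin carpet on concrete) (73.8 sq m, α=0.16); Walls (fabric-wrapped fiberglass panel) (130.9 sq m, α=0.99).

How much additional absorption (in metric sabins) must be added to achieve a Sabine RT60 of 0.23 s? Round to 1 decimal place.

73.0 sabins

A₁ = Σ Sᵢαᵢ = 10.8·0.03 + 5.3·0.30 + 73.8·0.01 + 73.8·0.16 + 130.9·0.99 = 144.051 sabins.
V = 310.128 m³. Required absorption A₂ = 0.161 × 310.128 / 0.23 = 217.090 sabins.
ΔA = A₂ − A₁ = 217.090 − 144.051 = 73.0 sabins.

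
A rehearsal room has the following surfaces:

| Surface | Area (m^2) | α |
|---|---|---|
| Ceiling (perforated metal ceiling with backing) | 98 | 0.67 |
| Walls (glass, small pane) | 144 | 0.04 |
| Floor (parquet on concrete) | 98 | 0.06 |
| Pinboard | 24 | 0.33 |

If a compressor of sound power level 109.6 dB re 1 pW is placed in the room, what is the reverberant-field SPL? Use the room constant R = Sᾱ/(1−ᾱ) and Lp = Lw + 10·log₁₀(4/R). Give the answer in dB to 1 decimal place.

Σ(Sᵢαᵢ) = 98·0.67 + 144·0.04 + 98·0.06 + 24·0.33 = 85.220; total area S = 364.0 m^2.
ᾱ = 0.2341, so room constant R = A/(1−ᾱ) = 111.268 m^2.
Lp = Lw + 10 log₁₀(4/R) = 109.6 -14.44 = 95.2 dB.

95.2 dB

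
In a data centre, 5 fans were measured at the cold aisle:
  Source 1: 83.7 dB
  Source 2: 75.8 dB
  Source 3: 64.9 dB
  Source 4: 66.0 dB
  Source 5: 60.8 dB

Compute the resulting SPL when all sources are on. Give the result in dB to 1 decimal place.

84.5 dB

Σ 10^(Lᵢ/10) = 2.807e+08.
Combined level = 10 log₁₀(2.807e+08) = 84.5 dB.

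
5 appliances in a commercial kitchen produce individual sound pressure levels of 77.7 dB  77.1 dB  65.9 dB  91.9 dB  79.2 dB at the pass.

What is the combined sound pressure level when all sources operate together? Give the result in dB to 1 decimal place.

Σ 10^(Lᵢ/10) = 1.746e+09.
L_total = 10·log₁₀(1.746e+09) = 92.4 dB.

92.4 dB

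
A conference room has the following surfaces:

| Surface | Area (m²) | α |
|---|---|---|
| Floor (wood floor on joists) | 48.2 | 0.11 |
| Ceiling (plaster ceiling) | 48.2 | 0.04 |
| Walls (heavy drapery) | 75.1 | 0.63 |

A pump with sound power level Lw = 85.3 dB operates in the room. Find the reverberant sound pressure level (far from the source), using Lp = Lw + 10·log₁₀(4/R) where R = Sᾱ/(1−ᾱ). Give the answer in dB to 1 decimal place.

Σ(Sᵢαᵢ) = 48.2×0.11 + 48.2×0.04 + 75.1×0.63 = 54.543; total area S = 171.5 m².
ᾱ = 54.543/171.5 = 0.3180; R = Sᾱ/(1−ᾱ) = 54.543/(1−0.3180) = 79.975 m².
Lp = Lw + 10 log₁₀(4/R) = 85.3 -13.01 = 72.3 dB.

72.3 dB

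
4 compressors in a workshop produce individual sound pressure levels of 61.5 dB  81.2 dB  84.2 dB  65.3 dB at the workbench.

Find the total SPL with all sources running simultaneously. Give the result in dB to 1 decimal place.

Σ 10^(Lᵢ/10) = 3.997e+08.
Back to dB: 10·log₁₀ Σ = 86.0 dB.

86.0 dB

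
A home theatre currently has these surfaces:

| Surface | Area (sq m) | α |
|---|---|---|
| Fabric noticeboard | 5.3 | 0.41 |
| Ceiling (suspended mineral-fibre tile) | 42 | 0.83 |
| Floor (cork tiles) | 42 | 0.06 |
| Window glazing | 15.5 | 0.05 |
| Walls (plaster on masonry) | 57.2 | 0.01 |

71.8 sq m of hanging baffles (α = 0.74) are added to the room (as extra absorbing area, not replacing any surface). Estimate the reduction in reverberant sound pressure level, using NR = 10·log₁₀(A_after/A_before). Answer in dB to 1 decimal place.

3.6 dB

Total absorption A_before = 5.3·0.41 + 42·0.83 + 42·0.06 + 15.5·0.05 + 57.2·0.01
  = 2.173 + 34.860 + 2.520 + 0.775 + 0.572 = 40.900 sq m sabins.
Treatment contributes 71.8·0.74 = 53.132 sabins.
A_after = 40.900 + 53.132 = 94.032 sabins.
Reduction = 10 log₁₀(A_after/A_before) = 10 log₁₀(2.2991) = 3.6 dB.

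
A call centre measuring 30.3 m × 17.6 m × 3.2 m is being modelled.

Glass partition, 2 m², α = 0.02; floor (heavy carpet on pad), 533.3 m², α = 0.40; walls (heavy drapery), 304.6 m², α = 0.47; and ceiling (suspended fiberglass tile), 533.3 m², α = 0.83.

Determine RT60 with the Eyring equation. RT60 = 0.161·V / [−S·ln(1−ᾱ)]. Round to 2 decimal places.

S = Σ Sᵢ = 1373.2 m².
Absorption A = 2×0.02 + 533.3×0.40 + 304.6×0.47 + 533.3×0.83 = 799.161 sabins.
Mean coefficient ᾱ = A/S = 0.5820.
−S·ln(1−ᾱ) = −1373.2 × ln(1 − 0.5820) = 1197.806.
V = 30.3 × 17.6 × 3.2 = 1706.496 m³.
RT60 = 0.161 × 1706.496 / 1197.806 = 0.23 s.

0.23 s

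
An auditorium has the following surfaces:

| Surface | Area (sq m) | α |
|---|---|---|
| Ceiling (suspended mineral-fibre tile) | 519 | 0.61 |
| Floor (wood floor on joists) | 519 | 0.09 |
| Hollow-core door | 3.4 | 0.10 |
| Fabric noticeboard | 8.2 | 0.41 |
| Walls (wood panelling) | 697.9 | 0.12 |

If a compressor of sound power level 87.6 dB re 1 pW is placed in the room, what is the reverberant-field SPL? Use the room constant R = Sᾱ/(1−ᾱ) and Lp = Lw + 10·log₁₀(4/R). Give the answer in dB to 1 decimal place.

65.8 dB

A = 450.750 sabins; S = 1747.5 sq m.
ᾱ = 450.750/1747.5 = 0.2579; R = Sᾱ/(1−ᾱ) = 450.750/(1−0.2579) = 607.398 sq m.
Lp = 87.6 + 10·log₁₀(4/607.398) = 87.6 + (-21.81) = 65.8 dB.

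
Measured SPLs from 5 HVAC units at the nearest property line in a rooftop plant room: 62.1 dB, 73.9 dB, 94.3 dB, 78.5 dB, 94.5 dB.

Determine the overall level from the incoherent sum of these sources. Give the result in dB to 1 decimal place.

Converting to relative power and adding: 10^(62.1/10) + 10^(73.9/10) + 10^(94.3/10) + 10^(78.5/10) + 10^(94.5/10) = 5.607e+09.
Combined level = 10 log₁₀(5.607e+09) = 97.5 dB.

97.5 dB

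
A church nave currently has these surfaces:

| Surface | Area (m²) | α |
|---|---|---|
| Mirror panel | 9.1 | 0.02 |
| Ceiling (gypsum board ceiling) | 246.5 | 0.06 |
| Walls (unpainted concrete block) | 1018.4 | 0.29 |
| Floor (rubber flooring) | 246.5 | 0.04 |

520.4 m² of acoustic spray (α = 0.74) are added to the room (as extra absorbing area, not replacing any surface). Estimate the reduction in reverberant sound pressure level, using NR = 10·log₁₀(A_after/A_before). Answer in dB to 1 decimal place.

Equivalent absorption area: A_before = 9.1·0.02 + 246.5·0.06 + 1018.4·0.29 + 246.5·0.04 = 320.168 m².
Treatment contributes 520.4·0.74 = 385.096 sabins.
A_after = 320.168 + 385.096 = 705.264 sabins.
NR = 10·log₁₀(705.264/320.168) = 3.4 dB.

3.4 dB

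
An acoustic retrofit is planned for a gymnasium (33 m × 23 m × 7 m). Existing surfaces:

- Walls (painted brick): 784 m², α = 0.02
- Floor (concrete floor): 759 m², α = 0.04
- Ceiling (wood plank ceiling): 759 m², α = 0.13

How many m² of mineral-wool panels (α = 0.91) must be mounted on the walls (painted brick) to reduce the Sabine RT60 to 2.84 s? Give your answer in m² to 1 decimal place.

Equivalent absorption area: A₁ = 784·0.02 + 759·0.04 + 759·0.13 = 144.710 m².
V = 5313 m³. Target absorption A₂ = 0.161 × 5313 / 2.84 = 301.195 sabins.
ΔA needed = 301.195 − 144.710 = 156.485 sabins.
Each m² of panel replacing the walls (painted brick) adds (0.91 − 0.02) = 0.89 sabins.
Panel area = 156.485 / 0.89 = 175.8 m².

175.8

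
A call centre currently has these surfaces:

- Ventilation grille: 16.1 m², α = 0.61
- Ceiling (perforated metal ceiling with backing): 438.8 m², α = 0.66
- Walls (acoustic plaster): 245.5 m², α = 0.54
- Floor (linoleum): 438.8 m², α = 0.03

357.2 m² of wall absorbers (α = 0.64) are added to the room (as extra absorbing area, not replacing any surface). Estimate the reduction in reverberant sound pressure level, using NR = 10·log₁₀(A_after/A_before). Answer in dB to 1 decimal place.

1.8 dB

Equivalent absorption area: A_before = 16.1·0.61 + 438.8·0.66 + 245.5·0.54 + 438.8·0.03 = 445.163 m².
Treatment contributes 357.2·0.64 = 228.608 sabins.
A_after = 445.163 + 228.608 = 673.771 sabins.
Reduction = 10 log₁₀(A_after/A_before) = 10 log₁₀(1.5135) = 1.8 dB.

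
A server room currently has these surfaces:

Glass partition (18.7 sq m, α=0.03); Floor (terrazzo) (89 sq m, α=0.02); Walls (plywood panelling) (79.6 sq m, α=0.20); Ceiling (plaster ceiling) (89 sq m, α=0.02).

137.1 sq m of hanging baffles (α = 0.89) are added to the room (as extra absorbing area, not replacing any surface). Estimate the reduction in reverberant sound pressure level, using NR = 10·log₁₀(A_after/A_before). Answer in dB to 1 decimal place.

8.5 dB

A_before = Σ Sᵢαᵢ = 18.7*0.03 + 89*0.02 + 79.6*0.20 + 89*0.02 = 20.041 sabins.
Added absorption = 137.1 × 0.89 = 122.019 sabins.
New total A_after = 142.060 sabins.
NR = 10·log₁₀(142.060/20.041) = 8.5 dB.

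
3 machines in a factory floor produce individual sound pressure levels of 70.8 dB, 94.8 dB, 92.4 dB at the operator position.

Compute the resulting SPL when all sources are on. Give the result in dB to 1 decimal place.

96.8 dB

Converting to relative power and adding: 10^(70.8/10) + 10^(94.8/10) + 10^(92.4/10) = 4.77e+09.
Combined level = 10 log₁₀(4.77e+09) = 96.8 dB.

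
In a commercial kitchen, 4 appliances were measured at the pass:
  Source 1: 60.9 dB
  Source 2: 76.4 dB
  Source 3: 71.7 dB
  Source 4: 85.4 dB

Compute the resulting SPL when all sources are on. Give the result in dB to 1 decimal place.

86.1 dB

Converting to relative power and adding: 10^(60.9/10) + 10^(76.4/10) + 10^(71.7/10) + 10^(85.4/10) = 4.064e+08.
L_total = 10·log₁₀(4.064e+08) = 86.1 dB.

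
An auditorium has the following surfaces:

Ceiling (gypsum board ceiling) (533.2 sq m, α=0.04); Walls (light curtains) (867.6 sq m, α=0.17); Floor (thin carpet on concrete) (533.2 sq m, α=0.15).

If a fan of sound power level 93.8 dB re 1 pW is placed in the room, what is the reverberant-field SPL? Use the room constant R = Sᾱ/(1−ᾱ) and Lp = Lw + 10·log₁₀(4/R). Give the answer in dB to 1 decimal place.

Σ(Sᵢαᵢ) = 533.2×0.04 + 867.6×0.17 + 533.2×0.15 = 248.800; total area S = 1934.0 sq m.
ᾱ = 0.1286, so room constant R = A/(1−ᾱ) = 285.518 sq m.
Lp = 93.8 + 10·log₁₀(4/285.518) = 93.8 + (-18.54) = 75.3 dB.

75.3 dB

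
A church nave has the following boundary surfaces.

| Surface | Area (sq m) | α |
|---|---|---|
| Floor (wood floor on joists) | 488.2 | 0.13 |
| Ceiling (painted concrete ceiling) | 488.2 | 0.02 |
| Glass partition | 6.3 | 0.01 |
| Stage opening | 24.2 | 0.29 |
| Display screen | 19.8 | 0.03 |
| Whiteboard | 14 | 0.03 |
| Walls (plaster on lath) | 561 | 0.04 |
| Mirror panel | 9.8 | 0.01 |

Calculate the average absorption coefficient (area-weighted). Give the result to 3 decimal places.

Total surface area S = 1611.5 sq m.
Weighted sum Σ Sα = 103.863.
ᾱ = A/S = 0.064.

0.064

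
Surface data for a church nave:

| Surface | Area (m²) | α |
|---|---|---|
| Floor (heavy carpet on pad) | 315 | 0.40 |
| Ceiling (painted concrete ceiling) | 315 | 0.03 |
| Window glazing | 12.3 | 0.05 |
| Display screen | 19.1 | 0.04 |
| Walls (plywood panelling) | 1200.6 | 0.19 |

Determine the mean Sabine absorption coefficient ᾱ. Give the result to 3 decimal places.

0.196

S = Σ Sᵢ = 315 + 315 + 12.3 + 19.1 + 1200.6 = 1862.0 m².
Σ(Sᵢαᵢ) = 315·0.40 + 315·0.03 + 12.3·0.05 + 19.1·0.04 + 1200.6·0.19 = 364.943.
ᾱ = 364.943 / 1862.0 = 0.196.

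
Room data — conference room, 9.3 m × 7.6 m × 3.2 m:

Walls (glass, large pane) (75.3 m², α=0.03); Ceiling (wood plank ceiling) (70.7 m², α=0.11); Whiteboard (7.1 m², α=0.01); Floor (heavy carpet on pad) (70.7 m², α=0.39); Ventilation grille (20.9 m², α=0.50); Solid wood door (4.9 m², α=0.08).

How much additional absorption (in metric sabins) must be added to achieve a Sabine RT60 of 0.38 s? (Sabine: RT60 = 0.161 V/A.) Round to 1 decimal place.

47.3 sabins

Total absorption A₁ = 75.3*0.03 + 70.7*0.11 + 7.1*0.01 + 70.7*0.39 + 20.9*0.50 + 4.9*0.08
  = 2.259 + 7.777 + 0.071 + 27.573 + 10.450 + 0.392 = 48.522 m² sabins.
V = 226.176 m³. Required absorption A₂ = 0.161 × 226.176 / 0.38 = 95.827 sabins.
Shortfall: 95.827 − 48.522 = 47.3 sabins.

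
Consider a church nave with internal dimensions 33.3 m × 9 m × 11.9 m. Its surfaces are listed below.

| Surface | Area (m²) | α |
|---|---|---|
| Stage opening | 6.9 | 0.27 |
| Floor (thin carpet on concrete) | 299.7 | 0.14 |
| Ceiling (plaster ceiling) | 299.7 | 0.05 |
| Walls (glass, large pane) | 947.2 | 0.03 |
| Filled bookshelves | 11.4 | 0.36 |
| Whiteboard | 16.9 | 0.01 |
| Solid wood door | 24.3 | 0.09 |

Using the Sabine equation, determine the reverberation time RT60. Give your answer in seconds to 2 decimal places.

6.13 seconds

A = Σ Sᵢαᵢ = 6.9×0.27 + 299.7×0.14 + 299.7×0.05 + 947.2×0.03 + 11.4×0.36 + 16.9×0.01 + 24.3×0.09 = 93.682 sabins.
V = 33.3·9·11.9 = 3566.43 m³.
T = 0.161 V/A = 0.161·3566.43/93.682 = 6.13 s.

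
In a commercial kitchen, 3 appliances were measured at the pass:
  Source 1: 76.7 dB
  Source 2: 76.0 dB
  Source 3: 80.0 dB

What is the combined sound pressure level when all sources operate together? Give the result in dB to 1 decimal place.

82.7 dB

Converting to relative power and adding: 10^(76.7/10) + 10^(76.0/10) + 10^(80.0/10) = 1.866e+08.
Combined level = 10 log₁₀(1.866e+08) = 82.7 dB.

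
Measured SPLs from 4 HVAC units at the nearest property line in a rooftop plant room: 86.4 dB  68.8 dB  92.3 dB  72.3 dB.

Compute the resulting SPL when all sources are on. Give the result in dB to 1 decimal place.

93.3 dB

Converting to relative power and adding: 10^(86.4/10) + 10^(68.8/10) + 10^(92.3/10) + 10^(72.3/10) = 2.159e+09.
Combined level = 10 log₁₀(2.159e+09) = 93.3 dB.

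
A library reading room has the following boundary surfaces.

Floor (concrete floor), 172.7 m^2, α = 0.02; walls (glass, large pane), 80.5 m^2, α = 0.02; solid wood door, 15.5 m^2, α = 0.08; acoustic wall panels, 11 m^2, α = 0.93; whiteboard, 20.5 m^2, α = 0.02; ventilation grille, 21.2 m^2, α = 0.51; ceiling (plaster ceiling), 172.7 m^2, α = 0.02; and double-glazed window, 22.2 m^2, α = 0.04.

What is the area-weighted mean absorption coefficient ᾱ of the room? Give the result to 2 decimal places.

Total surface area S = 516.3 m^2.
Σ(Sᵢαᵢ) = 172.7·0.02 + 80.5·0.02 + 15.5·0.08 + 11·0.93 + 20.5·0.02 + 21.2·0.51 + 172.7·0.02 + 22.2·0.04 = 32.098.
ᾱ = A/S = 0.06.

0.06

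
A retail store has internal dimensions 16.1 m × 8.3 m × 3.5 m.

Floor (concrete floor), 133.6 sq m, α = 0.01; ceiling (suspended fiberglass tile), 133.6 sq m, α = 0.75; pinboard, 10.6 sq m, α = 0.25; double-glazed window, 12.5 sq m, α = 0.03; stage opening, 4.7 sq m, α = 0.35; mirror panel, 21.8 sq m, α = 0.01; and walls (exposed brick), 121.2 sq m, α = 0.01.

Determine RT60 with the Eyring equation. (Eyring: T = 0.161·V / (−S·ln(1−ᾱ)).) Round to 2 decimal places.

0.61 seconds

S = Σ Sᵢ = 438.0 sq m.
Absorption A = 133.6×0.01 + 133.6×0.75 + 10.6×0.25 + 12.5×0.03 + 4.7×0.35 + 21.8×0.01 + 121.2×0.01 = 107.636 sabins.
ᾱ = 107.636 / 438.0 = 0.2457.
−S·ln(1−ᾱ) = −438.0 × ln(1 − 0.2457) = 123.501.
V = 16.1 × 8.3 × 3.5 = 467.705 m³.
T = 0.161·V/[−S·ln(1−ᾱ)] = 0.161·467.705/123.501 = 0.61 s.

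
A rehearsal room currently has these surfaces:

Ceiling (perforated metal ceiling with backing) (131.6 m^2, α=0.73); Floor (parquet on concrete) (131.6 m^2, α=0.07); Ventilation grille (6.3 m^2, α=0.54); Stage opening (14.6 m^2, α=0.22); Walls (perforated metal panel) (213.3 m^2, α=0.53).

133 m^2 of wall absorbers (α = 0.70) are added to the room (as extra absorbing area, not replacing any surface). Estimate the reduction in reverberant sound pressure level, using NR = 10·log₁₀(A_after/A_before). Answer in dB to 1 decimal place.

A_before = Σ Sᵢαᵢ = 131.6*0.73 + 131.6*0.07 + 6.3*0.54 + 14.6*0.22 + 213.3*0.53 = 224.943 sabins.
Treatment contributes 133·0.70 = 93.100 sabins.
A_after = 224.943 + 93.100 = 318.043 sabins.
NR = 10·log₁₀(318.043/224.943) = 1.5 dB.

1.5 dB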